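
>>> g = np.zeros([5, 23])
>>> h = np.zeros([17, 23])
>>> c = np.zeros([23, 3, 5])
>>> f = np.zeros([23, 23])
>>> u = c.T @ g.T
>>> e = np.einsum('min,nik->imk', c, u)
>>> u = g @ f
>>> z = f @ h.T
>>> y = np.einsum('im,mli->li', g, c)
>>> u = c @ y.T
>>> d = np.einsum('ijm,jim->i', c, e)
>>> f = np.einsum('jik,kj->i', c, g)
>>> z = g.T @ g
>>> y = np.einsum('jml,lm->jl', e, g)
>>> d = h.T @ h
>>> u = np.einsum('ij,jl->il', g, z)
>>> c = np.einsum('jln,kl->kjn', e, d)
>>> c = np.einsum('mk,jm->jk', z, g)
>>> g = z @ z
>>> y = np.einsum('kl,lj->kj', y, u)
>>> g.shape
(23, 23)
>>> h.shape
(17, 23)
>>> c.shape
(5, 23)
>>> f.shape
(3,)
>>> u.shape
(5, 23)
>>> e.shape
(3, 23, 5)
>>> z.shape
(23, 23)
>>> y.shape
(3, 23)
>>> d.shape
(23, 23)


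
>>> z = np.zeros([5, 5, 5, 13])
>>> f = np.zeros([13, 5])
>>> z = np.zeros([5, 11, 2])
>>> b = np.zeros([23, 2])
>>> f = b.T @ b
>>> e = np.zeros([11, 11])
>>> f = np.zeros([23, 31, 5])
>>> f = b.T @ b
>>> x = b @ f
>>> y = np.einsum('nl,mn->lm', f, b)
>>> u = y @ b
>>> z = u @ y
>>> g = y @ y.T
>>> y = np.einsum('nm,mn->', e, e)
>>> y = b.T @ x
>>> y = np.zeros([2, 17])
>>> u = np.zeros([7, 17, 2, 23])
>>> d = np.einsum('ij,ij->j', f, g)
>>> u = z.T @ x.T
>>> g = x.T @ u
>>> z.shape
(2, 23)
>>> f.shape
(2, 2)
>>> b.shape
(23, 2)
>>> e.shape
(11, 11)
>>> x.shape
(23, 2)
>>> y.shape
(2, 17)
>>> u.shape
(23, 23)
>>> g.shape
(2, 23)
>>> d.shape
(2,)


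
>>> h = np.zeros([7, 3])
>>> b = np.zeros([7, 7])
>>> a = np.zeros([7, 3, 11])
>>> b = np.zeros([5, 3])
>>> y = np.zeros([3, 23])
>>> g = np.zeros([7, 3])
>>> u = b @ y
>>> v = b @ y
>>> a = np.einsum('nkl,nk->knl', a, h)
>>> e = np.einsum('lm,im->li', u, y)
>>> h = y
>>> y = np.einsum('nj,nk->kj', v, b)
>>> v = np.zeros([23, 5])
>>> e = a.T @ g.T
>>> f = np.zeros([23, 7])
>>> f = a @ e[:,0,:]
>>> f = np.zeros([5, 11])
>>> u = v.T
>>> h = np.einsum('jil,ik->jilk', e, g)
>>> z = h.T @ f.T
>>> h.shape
(11, 7, 7, 3)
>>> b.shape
(5, 3)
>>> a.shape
(3, 7, 11)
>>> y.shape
(3, 23)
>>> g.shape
(7, 3)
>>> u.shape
(5, 23)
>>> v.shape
(23, 5)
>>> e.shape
(11, 7, 7)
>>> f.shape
(5, 11)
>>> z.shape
(3, 7, 7, 5)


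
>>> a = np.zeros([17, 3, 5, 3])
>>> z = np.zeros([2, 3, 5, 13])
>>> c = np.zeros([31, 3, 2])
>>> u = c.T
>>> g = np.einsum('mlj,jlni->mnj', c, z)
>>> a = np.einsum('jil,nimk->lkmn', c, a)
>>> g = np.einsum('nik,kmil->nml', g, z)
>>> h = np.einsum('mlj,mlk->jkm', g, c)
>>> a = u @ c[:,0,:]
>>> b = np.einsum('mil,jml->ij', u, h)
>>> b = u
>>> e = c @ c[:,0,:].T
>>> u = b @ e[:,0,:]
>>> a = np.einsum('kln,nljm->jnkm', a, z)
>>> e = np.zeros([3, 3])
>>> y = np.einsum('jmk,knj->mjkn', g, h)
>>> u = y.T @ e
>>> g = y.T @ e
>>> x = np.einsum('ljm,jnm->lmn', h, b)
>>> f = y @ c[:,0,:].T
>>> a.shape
(5, 2, 2, 13)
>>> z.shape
(2, 3, 5, 13)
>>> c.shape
(31, 3, 2)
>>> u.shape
(2, 13, 31, 3)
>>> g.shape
(2, 13, 31, 3)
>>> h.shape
(13, 2, 31)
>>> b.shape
(2, 3, 31)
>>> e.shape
(3, 3)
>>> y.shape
(3, 31, 13, 2)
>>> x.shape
(13, 31, 3)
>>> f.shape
(3, 31, 13, 31)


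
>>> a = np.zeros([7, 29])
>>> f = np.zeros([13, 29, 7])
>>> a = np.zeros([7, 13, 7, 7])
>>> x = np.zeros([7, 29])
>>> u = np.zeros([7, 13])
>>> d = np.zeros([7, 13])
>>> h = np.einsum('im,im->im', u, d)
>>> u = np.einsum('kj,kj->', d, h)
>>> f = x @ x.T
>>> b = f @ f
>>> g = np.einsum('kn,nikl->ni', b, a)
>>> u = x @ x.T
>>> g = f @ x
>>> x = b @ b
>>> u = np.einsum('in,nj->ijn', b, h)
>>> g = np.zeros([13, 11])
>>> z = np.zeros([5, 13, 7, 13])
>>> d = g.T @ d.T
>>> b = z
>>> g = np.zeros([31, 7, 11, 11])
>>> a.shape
(7, 13, 7, 7)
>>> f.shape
(7, 7)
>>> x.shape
(7, 7)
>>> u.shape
(7, 13, 7)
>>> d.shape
(11, 7)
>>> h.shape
(7, 13)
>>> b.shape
(5, 13, 7, 13)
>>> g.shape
(31, 7, 11, 11)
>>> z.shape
(5, 13, 7, 13)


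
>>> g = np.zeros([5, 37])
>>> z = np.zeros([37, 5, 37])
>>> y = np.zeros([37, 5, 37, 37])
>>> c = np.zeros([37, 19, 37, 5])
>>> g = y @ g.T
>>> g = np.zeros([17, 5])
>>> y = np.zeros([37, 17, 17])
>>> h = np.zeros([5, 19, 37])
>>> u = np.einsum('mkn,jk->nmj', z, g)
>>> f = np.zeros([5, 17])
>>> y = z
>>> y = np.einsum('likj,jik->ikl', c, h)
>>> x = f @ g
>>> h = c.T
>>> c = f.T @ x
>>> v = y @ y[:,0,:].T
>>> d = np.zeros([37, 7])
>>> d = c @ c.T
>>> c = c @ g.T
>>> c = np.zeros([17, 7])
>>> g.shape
(17, 5)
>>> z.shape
(37, 5, 37)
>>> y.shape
(19, 37, 37)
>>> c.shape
(17, 7)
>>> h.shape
(5, 37, 19, 37)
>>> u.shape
(37, 37, 17)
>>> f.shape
(5, 17)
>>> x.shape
(5, 5)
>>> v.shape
(19, 37, 19)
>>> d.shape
(17, 17)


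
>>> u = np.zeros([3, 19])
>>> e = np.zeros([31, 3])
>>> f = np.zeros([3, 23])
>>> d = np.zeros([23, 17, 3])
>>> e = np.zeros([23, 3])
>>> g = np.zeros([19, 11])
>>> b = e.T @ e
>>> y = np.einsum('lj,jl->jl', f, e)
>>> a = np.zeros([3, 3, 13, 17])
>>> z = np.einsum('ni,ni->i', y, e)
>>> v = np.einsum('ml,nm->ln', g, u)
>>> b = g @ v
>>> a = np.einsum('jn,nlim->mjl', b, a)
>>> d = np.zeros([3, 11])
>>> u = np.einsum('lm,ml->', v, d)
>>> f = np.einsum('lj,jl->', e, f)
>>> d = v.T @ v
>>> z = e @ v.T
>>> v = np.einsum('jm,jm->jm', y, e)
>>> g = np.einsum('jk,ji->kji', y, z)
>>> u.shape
()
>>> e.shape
(23, 3)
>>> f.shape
()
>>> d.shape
(3, 3)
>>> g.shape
(3, 23, 11)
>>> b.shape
(19, 3)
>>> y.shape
(23, 3)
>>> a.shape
(17, 19, 3)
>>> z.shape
(23, 11)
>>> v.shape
(23, 3)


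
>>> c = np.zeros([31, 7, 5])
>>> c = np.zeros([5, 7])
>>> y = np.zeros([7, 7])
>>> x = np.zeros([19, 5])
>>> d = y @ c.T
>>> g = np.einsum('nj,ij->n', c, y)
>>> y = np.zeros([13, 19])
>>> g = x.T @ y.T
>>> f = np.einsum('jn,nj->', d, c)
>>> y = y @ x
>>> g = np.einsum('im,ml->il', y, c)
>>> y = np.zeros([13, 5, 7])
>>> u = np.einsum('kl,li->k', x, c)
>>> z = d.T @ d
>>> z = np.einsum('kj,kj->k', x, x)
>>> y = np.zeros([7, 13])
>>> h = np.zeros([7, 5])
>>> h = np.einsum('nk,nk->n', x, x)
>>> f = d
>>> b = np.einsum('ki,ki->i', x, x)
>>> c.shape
(5, 7)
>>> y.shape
(7, 13)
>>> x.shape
(19, 5)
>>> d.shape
(7, 5)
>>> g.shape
(13, 7)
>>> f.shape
(7, 5)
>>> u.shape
(19,)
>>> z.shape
(19,)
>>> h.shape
(19,)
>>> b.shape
(5,)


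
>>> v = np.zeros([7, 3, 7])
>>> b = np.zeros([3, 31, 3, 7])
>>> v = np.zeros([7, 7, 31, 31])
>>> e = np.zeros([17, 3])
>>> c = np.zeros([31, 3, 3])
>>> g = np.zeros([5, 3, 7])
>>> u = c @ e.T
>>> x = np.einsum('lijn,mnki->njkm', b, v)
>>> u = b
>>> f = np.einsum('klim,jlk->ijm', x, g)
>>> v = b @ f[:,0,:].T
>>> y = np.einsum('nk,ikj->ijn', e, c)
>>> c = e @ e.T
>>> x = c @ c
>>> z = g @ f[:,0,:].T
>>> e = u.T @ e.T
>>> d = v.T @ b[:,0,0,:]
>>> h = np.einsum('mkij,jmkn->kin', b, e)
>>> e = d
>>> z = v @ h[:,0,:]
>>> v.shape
(3, 31, 3, 31)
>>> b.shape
(3, 31, 3, 7)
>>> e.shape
(31, 3, 31, 7)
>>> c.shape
(17, 17)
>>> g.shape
(5, 3, 7)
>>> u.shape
(3, 31, 3, 7)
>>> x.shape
(17, 17)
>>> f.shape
(31, 5, 7)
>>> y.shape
(31, 3, 17)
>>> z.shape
(3, 31, 3, 17)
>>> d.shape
(31, 3, 31, 7)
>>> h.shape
(31, 3, 17)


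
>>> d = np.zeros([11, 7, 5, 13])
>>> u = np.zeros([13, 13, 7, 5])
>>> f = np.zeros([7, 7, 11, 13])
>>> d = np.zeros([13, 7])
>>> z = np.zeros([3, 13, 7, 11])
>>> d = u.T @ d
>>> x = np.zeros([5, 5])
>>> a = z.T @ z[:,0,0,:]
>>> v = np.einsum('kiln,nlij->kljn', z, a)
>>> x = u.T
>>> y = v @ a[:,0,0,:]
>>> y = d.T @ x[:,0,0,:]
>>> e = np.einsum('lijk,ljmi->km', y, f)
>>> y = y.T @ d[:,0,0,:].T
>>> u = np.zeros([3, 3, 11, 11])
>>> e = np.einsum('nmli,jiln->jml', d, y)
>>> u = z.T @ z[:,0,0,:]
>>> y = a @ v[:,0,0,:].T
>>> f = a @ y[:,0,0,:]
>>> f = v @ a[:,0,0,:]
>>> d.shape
(5, 7, 13, 7)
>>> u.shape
(11, 7, 13, 11)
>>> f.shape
(3, 7, 11, 11)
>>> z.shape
(3, 13, 7, 11)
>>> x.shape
(5, 7, 13, 13)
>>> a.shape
(11, 7, 13, 11)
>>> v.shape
(3, 7, 11, 11)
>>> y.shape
(11, 7, 13, 3)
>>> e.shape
(13, 7, 13)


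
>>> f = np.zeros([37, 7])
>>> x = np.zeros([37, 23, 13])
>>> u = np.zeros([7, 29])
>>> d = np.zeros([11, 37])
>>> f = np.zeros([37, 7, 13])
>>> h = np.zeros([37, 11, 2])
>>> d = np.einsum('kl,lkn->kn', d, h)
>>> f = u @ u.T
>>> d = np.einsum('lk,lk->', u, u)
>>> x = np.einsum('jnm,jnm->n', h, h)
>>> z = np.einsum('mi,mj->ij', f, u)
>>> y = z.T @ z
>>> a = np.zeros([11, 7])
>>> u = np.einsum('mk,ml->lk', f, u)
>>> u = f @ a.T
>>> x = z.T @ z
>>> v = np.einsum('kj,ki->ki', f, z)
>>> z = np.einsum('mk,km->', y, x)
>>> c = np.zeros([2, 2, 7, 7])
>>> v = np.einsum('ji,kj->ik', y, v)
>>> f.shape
(7, 7)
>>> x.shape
(29, 29)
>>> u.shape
(7, 11)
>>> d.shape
()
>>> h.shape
(37, 11, 2)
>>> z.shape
()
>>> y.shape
(29, 29)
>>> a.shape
(11, 7)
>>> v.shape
(29, 7)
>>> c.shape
(2, 2, 7, 7)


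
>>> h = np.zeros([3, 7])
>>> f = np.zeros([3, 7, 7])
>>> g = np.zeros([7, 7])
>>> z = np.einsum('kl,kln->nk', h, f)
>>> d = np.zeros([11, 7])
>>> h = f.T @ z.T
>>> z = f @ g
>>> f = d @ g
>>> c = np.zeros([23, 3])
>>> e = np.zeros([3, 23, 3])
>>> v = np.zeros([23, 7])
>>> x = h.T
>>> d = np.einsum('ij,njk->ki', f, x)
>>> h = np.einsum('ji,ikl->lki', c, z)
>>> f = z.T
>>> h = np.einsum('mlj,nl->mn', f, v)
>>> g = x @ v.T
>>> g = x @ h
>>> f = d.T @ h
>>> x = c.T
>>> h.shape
(7, 23)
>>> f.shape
(11, 23)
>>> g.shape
(7, 7, 23)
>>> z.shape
(3, 7, 7)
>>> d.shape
(7, 11)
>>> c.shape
(23, 3)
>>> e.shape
(3, 23, 3)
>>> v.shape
(23, 7)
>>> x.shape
(3, 23)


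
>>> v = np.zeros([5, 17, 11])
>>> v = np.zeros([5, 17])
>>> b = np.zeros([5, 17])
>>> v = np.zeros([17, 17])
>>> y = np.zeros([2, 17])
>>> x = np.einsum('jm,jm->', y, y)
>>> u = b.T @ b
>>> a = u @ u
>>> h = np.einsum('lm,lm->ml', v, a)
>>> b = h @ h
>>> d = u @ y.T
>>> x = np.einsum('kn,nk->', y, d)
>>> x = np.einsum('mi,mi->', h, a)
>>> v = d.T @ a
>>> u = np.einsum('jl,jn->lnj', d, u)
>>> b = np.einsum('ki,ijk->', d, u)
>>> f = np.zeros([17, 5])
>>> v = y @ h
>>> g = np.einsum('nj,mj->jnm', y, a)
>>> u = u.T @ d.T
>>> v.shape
(2, 17)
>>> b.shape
()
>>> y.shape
(2, 17)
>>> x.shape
()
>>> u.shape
(17, 17, 17)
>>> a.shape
(17, 17)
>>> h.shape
(17, 17)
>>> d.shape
(17, 2)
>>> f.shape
(17, 5)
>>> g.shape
(17, 2, 17)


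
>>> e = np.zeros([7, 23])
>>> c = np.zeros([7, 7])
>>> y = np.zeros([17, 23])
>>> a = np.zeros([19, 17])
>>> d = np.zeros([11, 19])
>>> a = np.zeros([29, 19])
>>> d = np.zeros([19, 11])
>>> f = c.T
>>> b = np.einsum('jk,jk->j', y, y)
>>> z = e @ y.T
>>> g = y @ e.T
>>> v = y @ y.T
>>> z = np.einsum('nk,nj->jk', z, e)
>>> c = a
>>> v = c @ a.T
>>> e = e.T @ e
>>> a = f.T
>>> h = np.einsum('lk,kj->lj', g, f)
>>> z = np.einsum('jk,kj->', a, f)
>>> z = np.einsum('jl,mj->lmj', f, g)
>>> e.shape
(23, 23)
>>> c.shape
(29, 19)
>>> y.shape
(17, 23)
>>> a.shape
(7, 7)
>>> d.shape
(19, 11)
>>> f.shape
(7, 7)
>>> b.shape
(17,)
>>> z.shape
(7, 17, 7)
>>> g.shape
(17, 7)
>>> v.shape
(29, 29)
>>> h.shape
(17, 7)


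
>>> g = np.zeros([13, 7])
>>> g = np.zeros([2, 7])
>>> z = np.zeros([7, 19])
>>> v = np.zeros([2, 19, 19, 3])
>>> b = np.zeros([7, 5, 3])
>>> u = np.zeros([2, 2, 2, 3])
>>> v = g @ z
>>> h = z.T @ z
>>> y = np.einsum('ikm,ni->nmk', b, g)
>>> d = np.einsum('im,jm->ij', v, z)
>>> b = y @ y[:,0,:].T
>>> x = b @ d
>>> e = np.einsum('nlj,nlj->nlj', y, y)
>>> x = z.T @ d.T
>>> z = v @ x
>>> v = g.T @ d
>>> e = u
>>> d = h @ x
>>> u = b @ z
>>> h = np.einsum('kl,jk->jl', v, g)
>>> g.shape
(2, 7)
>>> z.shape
(2, 2)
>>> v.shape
(7, 7)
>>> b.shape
(2, 3, 2)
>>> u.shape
(2, 3, 2)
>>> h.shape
(2, 7)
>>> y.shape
(2, 3, 5)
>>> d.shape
(19, 2)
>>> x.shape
(19, 2)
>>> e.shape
(2, 2, 2, 3)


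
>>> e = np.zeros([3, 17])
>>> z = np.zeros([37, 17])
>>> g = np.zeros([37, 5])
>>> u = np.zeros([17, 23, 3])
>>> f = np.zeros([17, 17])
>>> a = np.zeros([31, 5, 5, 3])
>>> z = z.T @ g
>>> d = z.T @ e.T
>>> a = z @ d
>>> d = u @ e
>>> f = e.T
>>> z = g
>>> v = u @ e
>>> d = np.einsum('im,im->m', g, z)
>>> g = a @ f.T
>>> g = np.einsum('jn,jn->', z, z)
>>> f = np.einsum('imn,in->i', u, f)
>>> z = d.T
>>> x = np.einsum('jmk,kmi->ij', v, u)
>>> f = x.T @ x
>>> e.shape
(3, 17)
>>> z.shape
(5,)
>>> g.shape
()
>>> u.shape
(17, 23, 3)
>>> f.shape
(17, 17)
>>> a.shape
(17, 3)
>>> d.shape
(5,)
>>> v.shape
(17, 23, 17)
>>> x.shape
(3, 17)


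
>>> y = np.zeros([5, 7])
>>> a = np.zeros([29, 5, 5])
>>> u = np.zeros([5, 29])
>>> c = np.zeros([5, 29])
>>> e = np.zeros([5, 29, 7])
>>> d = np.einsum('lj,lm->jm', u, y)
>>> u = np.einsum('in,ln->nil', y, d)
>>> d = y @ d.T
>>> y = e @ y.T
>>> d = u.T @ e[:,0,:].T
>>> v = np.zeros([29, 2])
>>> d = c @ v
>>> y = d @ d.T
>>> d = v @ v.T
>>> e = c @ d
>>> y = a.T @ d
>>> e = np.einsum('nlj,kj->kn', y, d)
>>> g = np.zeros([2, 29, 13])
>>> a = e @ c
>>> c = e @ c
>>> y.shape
(5, 5, 29)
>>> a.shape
(29, 29)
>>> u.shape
(7, 5, 29)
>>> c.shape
(29, 29)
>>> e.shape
(29, 5)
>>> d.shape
(29, 29)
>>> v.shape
(29, 2)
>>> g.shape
(2, 29, 13)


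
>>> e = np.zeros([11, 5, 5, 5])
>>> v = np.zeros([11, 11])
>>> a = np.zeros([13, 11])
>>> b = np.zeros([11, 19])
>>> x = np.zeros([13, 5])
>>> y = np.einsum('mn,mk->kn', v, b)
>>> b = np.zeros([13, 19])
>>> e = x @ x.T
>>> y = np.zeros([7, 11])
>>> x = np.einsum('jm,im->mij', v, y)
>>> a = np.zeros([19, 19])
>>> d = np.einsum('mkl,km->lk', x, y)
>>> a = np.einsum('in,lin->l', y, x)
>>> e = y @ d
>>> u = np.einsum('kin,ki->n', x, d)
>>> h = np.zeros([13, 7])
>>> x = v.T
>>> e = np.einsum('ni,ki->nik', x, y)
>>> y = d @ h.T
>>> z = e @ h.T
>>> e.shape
(11, 11, 7)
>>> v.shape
(11, 11)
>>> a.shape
(11,)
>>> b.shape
(13, 19)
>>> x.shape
(11, 11)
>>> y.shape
(11, 13)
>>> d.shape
(11, 7)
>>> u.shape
(11,)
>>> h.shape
(13, 7)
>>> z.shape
(11, 11, 13)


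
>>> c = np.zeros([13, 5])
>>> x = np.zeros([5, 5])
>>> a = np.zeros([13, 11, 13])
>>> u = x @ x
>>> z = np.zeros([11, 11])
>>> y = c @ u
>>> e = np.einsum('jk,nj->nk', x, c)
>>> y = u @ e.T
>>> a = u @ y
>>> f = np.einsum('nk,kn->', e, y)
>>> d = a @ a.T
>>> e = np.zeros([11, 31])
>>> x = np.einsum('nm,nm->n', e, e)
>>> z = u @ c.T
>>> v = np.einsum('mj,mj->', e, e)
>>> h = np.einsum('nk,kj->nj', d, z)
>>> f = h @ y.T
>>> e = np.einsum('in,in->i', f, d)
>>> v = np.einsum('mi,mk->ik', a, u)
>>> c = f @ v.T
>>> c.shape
(5, 13)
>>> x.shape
(11,)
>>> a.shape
(5, 13)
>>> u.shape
(5, 5)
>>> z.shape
(5, 13)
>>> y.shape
(5, 13)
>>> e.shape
(5,)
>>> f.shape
(5, 5)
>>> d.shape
(5, 5)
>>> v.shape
(13, 5)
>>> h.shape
(5, 13)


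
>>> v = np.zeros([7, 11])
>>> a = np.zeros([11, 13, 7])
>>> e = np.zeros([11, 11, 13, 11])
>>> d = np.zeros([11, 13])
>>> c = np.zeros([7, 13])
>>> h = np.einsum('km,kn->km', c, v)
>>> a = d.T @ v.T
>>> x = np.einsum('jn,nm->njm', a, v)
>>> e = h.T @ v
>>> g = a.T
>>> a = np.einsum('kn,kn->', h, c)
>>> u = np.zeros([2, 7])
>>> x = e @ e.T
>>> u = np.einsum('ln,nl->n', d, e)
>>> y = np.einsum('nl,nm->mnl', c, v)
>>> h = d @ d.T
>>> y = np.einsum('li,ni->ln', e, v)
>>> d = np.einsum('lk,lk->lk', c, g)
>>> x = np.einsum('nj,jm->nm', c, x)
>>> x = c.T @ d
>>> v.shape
(7, 11)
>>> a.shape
()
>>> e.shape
(13, 11)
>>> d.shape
(7, 13)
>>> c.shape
(7, 13)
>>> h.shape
(11, 11)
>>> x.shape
(13, 13)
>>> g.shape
(7, 13)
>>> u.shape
(13,)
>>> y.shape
(13, 7)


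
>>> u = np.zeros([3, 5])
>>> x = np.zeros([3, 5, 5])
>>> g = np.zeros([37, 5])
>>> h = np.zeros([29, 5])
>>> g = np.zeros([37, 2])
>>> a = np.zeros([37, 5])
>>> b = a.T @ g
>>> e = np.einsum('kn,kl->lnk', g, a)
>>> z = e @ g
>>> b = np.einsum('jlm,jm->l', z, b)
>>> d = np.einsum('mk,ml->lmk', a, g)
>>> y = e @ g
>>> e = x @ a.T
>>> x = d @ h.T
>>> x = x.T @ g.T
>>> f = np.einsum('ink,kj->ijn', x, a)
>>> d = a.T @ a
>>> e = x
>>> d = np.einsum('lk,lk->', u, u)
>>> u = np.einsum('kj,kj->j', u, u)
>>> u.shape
(5,)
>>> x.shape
(29, 37, 37)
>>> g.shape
(37, 2)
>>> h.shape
(29, 5)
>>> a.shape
(37, 5)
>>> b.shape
(2,)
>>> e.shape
(29, 37, 37)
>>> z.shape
(5, 2, 2)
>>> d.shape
()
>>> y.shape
(5, 2, 2)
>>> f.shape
(29, 5, 37)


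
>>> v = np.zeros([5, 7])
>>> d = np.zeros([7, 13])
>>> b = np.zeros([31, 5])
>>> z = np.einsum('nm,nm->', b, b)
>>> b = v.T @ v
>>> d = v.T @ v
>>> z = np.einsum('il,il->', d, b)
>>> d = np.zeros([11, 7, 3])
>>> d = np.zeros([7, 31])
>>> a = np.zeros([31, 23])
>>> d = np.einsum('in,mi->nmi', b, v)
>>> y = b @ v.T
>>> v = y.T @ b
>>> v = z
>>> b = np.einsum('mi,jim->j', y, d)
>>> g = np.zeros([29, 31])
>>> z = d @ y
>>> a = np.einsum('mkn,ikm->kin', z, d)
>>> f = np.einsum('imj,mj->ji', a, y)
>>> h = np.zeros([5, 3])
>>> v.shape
()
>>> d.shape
(7, 5, 7)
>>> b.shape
(7,)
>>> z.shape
(7, 5, 5)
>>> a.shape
(5, 7, 5)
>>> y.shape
(7, 5)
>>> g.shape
(29, 31)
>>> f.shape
(5, 5)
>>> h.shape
(5, 3)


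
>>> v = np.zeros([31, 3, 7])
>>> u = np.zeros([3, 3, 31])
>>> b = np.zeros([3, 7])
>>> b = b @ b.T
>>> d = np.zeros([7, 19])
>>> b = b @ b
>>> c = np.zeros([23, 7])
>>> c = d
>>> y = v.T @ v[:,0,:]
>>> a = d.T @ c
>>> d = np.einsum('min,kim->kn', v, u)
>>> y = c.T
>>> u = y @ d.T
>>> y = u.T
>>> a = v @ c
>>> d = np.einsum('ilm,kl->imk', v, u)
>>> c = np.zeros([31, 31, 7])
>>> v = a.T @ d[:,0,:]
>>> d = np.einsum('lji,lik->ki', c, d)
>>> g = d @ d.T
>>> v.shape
(19, 3, 19)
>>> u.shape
(19, 3)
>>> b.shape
(3, 3)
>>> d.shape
(19, 7)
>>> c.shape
(31, 31, 7)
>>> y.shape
(3, 19)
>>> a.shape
(31, 3, 19)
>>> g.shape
(19, 19)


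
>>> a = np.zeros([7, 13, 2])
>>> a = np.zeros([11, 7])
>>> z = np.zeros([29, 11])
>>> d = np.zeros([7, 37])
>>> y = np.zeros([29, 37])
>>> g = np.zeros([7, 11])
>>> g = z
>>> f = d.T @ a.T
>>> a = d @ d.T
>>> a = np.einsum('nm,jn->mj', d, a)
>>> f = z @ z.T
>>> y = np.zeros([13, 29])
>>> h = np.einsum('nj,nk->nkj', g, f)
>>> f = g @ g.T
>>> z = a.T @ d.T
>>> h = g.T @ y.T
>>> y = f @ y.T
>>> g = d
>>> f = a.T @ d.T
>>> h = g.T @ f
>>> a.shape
(37, 7)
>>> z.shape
(7, 7)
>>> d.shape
(7, 37)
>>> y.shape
(29, 13)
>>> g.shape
(7, 37)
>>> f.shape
(7, 7)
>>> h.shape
(37, 7)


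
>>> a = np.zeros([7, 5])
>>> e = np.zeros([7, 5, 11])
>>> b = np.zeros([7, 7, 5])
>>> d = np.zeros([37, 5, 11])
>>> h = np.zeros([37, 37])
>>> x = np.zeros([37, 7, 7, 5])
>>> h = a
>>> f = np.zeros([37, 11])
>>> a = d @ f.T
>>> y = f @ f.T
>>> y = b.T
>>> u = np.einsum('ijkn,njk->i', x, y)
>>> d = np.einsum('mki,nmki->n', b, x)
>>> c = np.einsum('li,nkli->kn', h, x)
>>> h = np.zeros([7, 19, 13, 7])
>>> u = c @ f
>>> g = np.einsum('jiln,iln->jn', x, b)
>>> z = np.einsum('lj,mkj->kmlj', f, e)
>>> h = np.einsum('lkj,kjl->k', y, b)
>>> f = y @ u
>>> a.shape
(37, 5, 37)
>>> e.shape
(7, 5, 11)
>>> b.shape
(7, 7, 5)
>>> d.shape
(37,)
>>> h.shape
(7,)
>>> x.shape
(37, 7, 7, 5)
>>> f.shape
(5, 7, 11)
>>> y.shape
(5, 7, 7)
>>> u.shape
(7, 11)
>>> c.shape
(7, 37)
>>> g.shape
(37, 5)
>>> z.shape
(5, 7, 37, 11)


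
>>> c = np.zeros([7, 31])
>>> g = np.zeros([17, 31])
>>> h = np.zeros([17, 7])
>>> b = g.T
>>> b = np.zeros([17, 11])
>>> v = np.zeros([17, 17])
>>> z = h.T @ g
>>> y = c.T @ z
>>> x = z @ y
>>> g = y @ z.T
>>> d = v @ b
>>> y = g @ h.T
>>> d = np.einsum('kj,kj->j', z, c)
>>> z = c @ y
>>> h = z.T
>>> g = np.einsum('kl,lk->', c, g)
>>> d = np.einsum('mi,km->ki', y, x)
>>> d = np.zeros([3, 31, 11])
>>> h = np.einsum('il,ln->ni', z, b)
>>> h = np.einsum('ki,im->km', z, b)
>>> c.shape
(7, 31)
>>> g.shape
()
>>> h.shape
(7, 11)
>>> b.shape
(17, 11)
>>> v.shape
(17, 17)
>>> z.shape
(7, 17)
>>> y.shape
(31, 17)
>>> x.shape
(7, 31)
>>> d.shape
(3, 31, 11)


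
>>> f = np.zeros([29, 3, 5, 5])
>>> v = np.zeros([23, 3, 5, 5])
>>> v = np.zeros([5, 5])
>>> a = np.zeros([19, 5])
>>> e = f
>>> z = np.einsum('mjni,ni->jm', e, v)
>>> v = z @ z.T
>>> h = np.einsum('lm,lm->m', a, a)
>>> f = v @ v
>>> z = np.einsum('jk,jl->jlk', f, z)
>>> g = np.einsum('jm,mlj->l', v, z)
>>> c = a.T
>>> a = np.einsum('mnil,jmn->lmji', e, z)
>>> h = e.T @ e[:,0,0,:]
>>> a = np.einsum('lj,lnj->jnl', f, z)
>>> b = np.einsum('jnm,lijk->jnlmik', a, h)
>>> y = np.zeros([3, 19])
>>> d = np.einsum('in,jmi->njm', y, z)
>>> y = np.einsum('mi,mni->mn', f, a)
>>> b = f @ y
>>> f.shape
(3, 3)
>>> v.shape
(3, 3)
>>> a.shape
(3, 29, 3)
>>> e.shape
(29, 3, 5, 5)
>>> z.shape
(3, 29, 3)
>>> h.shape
(5, 5, 3, 5)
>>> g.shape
(29,)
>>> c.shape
(5, 19)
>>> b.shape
(3, 29)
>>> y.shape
(3, 29)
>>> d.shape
(19, 3, 29)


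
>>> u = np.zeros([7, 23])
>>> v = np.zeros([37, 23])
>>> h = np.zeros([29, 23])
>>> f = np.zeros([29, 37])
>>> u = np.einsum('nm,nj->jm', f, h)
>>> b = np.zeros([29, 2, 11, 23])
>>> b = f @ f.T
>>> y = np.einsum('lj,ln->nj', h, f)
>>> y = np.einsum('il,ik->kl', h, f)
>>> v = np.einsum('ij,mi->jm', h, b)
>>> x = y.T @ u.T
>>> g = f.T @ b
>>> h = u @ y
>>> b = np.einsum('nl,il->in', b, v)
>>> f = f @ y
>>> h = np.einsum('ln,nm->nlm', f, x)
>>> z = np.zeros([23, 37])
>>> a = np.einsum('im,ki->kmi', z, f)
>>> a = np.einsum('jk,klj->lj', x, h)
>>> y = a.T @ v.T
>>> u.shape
(23, 37)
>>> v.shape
(23, 29)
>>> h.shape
(23, 29, 23)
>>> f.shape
(29, 23)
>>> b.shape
(23, 29)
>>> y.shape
(23, 23)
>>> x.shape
(23, 23)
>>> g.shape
(37, 29)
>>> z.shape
(23, 37)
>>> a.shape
(29, 23)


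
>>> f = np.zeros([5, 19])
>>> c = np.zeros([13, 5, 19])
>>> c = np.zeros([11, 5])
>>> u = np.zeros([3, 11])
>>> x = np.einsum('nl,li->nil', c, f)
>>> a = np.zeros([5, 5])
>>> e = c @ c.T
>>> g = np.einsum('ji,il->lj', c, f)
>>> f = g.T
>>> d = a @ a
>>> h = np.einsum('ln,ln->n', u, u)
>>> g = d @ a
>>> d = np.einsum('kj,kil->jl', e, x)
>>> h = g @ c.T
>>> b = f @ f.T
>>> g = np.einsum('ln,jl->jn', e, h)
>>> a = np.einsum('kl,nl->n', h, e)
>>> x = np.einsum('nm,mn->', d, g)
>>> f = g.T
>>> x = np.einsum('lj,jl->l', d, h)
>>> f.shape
(11, 5)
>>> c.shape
(11, 5)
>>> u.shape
(3, 11)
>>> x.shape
(11,)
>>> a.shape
(11,)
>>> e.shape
(11, 11)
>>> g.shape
(5, 11)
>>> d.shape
(11, 5)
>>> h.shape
(5, 11)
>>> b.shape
(11, 11)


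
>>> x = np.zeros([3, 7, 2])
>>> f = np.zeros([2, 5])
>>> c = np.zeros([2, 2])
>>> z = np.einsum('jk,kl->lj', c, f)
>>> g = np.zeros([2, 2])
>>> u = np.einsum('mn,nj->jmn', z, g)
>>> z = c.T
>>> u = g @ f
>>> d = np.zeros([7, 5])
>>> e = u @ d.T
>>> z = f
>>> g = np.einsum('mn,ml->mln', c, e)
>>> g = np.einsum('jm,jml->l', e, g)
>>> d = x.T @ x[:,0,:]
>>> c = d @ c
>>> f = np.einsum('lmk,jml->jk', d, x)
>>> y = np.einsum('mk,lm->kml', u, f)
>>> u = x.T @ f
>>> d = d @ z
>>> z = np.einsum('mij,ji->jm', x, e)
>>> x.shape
(3, 7, 2)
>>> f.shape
(3, 2)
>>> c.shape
(2, 7, 2)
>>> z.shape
(2, 3)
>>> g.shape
(2,)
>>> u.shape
(2, 7, 2)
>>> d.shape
(2, 7, 5)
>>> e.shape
(2, 7)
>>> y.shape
(5, 2, 3)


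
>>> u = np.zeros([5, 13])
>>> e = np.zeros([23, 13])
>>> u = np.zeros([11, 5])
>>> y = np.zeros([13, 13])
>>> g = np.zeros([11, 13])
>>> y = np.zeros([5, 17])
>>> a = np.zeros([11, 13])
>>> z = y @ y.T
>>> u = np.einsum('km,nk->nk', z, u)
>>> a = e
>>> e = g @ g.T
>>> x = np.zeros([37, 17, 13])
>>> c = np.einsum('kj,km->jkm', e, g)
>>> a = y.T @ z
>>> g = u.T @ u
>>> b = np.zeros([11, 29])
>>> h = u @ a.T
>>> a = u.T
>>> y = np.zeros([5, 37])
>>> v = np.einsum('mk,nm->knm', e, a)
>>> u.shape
(11, 5)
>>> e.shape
(11, 11)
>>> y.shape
(5, 37)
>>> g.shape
(5, 5)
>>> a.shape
(5, 11)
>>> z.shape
(5, 5)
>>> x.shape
(37, 17, 13)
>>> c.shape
(11, 11, 13)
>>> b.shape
(11, 29)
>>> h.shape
(11, 17)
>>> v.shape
(11, 5, 11)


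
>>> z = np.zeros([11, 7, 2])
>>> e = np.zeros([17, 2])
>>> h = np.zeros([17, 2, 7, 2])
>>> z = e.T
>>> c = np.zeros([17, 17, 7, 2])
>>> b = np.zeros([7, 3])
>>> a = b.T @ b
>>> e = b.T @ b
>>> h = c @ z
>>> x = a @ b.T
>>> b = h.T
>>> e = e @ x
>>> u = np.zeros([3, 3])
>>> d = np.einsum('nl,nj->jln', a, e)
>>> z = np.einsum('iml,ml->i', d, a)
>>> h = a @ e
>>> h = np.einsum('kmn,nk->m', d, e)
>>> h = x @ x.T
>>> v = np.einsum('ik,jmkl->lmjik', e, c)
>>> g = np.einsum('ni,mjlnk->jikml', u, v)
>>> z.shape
(7,)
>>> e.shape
(3, 7)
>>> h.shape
(3, 3)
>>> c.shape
(17, 17, 7, 2)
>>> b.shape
(17, 7, 17, 17)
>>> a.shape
(3, 3)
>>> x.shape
(3, 7)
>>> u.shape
(3, 3)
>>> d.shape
(7, 3, 3)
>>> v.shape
(2, 17, 17, 3, 7)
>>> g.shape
(17, 3, 7, 2, 17)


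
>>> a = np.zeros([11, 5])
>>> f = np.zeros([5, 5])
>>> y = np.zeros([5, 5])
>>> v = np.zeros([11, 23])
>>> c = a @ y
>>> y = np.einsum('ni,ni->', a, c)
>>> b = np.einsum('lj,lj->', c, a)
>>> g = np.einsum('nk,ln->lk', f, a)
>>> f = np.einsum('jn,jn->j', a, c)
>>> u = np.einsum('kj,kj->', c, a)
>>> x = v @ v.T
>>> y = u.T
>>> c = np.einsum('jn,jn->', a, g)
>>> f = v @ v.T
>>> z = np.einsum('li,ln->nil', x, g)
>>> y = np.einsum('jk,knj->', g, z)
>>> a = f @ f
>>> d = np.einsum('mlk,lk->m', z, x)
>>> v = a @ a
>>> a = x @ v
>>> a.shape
(11, 11)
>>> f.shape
(11, 11)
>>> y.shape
()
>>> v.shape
(11, 11)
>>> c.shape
()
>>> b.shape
()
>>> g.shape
(11, 5)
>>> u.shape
()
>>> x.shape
(11, 11)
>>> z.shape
(5, 11, 11)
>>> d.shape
(5,)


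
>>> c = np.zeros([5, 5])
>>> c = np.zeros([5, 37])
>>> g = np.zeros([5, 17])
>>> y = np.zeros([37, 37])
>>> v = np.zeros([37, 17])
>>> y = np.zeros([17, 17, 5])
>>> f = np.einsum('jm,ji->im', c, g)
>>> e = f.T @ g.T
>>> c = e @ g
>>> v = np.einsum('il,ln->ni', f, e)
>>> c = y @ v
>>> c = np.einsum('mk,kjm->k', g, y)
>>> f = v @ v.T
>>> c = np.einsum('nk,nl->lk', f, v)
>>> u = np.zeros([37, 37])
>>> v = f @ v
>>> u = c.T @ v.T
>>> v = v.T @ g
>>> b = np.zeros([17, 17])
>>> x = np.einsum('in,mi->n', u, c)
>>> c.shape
(17, 5)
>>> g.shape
(5, 17)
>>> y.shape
(17, 17, 5)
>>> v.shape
(17, 17)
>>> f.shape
(5, 5)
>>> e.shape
(37, 5)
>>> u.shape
(5, 5)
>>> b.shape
(17, 17)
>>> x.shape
(5,)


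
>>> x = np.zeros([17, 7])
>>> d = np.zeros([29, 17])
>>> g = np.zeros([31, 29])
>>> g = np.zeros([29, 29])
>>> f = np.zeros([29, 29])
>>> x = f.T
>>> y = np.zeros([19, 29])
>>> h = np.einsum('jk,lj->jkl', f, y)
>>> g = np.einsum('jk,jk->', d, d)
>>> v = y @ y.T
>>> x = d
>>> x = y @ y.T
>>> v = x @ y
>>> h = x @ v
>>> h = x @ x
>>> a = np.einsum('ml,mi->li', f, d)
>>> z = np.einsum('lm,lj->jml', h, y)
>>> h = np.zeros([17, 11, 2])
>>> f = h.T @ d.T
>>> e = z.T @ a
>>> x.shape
(19, 19)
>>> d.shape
(29, 17)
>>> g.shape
()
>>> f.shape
(2, 11, 29)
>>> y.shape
(19, 29)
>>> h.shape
(17, 11, 2)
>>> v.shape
(19, 29)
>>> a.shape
(29, 17)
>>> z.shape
(29, 19, 19)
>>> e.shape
(19, 19, 17)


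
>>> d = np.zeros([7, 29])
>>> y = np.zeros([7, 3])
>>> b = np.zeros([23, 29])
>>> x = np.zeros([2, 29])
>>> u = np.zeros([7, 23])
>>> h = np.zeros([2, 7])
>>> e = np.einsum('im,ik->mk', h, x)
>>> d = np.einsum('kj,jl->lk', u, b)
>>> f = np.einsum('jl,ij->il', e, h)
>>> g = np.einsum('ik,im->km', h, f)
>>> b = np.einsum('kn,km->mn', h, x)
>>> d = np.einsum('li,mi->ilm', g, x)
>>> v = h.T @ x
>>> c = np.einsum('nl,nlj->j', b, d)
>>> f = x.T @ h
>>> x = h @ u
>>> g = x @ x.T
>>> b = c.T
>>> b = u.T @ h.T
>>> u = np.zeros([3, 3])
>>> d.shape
(29, 7, 2)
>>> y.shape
(7, 3)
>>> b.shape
(23, 2)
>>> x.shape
(2, 23)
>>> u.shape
(3, 3)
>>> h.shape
(2, 7)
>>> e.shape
(7, 29)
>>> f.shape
(29, 7)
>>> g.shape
(2, 2)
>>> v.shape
(7, 29)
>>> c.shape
(2,)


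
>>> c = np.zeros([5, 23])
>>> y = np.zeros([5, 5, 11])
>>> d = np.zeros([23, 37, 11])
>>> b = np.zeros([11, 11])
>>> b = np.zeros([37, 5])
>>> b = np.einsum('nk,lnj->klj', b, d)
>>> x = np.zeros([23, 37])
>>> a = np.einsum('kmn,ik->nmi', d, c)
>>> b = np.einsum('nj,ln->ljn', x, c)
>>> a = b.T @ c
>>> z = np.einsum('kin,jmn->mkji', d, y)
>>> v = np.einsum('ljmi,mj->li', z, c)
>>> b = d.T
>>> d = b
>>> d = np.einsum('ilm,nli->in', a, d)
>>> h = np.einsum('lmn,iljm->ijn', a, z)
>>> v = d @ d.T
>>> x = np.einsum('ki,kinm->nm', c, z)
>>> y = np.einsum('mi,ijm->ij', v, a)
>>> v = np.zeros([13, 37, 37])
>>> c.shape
(5, 23)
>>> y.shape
(23, 37)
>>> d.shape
(23, 11)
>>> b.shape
(11, 37, 23)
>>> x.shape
(5, 37)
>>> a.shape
(23, 37, 23)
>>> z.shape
(5, 23, 5, 37)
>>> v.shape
(13, 37, 37)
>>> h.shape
(5, 5, 23)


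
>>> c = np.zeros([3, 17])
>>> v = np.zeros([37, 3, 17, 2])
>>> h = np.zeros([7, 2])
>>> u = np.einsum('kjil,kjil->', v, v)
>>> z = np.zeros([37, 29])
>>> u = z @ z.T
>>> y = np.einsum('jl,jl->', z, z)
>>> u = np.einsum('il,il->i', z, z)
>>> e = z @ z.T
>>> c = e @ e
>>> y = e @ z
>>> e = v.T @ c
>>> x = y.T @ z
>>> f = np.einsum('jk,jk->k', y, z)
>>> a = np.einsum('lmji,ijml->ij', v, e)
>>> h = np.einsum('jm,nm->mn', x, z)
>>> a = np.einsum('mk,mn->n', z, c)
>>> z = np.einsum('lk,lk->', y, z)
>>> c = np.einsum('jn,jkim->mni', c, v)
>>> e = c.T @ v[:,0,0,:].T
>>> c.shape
(2, 37, 17)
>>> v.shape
(37, 3, 17, 2)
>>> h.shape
(29, 37)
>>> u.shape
(37,)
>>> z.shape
()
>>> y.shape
(37, 29)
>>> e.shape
(17, 37, 37)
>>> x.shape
(29, 29)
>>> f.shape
(29,)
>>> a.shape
(37,)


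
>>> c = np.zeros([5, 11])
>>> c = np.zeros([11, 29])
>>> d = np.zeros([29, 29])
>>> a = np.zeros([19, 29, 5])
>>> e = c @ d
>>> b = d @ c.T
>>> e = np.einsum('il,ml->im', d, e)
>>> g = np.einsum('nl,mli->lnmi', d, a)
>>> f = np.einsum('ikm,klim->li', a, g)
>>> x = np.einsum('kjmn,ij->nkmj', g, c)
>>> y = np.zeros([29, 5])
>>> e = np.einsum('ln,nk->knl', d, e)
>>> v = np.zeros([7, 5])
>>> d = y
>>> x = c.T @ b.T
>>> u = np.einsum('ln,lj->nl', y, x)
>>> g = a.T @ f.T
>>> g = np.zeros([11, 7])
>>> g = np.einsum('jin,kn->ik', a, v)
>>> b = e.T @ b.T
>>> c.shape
(11, 29)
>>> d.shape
(29, 5)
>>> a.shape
(19, 29, 5)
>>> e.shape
(11, 29, 29)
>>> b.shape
(29, 29, 29)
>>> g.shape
(29, 7)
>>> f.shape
(29, 19)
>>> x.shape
(29, 29)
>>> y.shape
(29, 5)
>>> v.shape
(7, 5)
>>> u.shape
(5, 29)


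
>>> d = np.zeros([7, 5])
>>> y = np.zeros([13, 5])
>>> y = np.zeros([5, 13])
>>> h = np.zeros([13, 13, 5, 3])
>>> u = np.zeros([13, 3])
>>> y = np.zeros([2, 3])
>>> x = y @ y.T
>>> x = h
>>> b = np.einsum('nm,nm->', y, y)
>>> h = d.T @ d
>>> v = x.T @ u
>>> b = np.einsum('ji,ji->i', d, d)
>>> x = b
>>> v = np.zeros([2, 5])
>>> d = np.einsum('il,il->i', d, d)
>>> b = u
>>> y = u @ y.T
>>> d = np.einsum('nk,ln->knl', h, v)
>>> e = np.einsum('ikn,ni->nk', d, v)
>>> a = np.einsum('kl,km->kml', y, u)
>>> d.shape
(5, 5, 2)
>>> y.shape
(13, 2)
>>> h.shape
(5, 5)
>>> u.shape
(13, 3)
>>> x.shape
(5,)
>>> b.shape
(13, 3)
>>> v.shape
(2, 5)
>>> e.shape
(2, 5)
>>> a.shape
(13, 3, 2)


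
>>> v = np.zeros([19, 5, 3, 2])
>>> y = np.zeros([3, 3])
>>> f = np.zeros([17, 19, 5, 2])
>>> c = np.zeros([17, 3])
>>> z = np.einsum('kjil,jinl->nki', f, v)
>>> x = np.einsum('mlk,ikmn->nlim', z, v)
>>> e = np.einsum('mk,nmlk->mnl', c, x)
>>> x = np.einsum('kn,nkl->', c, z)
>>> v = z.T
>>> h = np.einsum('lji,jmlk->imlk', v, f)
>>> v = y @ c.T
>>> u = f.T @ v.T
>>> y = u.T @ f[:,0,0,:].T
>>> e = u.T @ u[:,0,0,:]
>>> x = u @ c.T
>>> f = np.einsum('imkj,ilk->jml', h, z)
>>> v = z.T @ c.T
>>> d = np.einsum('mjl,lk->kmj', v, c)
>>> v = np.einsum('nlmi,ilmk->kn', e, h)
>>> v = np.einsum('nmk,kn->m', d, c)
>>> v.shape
(5,)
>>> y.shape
(3, 19, 5, 17)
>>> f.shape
(2, 19, 17)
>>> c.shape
(17, 3)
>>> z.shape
(3, 17, 5)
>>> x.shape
(2, 5, 19, 17)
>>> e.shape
(3, 19, 5, 3)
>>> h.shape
(3, 19, 5, 2)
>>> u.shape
(2, 5, 19, 3)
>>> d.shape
(3, 5, 17)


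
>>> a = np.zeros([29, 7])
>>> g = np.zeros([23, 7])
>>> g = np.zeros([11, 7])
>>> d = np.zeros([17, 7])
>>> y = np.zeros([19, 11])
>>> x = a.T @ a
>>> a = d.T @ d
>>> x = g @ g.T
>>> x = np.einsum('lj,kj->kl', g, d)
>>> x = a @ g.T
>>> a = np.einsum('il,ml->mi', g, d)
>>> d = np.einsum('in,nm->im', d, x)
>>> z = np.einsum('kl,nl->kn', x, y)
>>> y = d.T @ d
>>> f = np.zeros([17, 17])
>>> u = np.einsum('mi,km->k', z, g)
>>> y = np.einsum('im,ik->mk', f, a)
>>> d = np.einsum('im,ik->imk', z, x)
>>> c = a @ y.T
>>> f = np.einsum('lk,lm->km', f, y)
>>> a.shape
(17, 11)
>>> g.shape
(11, 7)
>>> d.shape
(7, 19, 11)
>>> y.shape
(17, 11)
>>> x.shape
(7, 11)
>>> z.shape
(7, 19)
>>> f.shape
(17, 11)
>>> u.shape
(11,)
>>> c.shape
(17, 17)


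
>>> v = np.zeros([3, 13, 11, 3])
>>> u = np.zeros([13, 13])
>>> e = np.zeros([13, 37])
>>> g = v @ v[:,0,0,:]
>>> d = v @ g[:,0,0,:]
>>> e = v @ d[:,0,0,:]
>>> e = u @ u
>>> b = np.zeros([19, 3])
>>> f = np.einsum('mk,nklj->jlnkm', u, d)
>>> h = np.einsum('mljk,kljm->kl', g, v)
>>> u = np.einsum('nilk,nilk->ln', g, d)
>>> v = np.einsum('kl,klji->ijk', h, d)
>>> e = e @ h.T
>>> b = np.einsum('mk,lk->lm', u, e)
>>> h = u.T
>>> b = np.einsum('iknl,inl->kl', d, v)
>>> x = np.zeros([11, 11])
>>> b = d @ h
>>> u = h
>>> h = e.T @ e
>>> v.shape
(3, 11, 3)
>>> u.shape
(3, 11)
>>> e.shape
(13, 3)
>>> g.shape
(3, 13, 11, 3)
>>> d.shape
(3, 13, 11, 3)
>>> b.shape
(3, 13, 11, 11)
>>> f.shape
(3, 11, 3, 13, 13)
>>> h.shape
(3, 3)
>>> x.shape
(11, 11)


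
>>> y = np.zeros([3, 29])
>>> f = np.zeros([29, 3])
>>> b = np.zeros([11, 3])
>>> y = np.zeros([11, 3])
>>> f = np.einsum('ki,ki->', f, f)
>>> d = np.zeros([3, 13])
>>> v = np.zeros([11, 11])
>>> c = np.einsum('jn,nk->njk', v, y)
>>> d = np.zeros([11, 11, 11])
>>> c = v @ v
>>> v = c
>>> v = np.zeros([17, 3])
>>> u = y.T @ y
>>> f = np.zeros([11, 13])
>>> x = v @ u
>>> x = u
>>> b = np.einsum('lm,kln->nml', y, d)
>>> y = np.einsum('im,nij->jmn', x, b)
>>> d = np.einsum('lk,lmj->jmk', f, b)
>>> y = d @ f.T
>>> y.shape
(11, 3, 11)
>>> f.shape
(11, 13)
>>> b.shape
(11, 3, 11)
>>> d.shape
(11, 3, 13)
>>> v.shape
(17, 3)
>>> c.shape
(11, 11)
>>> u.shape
(3, 3)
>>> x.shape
(3, 3)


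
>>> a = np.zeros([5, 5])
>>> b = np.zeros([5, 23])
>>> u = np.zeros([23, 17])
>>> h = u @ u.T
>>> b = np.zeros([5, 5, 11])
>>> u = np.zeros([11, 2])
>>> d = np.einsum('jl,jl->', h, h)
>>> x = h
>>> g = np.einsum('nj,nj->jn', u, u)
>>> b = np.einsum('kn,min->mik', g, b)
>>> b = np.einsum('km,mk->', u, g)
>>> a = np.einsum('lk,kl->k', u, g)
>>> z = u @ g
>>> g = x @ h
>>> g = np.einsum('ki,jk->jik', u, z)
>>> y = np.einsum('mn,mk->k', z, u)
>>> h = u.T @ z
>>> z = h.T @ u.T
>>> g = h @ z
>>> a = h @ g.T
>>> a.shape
(2, 2)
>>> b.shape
()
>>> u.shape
(11, 2)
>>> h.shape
(2, 11)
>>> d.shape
()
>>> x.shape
(23, 23)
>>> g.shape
(2, 11)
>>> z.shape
(11, 11)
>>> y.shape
(2,)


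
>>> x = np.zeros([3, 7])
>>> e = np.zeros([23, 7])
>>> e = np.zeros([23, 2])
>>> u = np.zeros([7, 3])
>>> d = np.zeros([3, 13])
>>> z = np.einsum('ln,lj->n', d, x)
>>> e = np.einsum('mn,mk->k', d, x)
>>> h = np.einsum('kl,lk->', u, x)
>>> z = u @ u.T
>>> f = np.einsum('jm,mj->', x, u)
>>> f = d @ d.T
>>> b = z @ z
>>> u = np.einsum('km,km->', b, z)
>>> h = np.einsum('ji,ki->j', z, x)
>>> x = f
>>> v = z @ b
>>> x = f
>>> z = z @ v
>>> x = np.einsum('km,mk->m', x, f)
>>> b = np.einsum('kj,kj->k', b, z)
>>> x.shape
(3,)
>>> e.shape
(7,)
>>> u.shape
()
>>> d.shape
(3, 13)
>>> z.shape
(7, 7)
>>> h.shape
(7,)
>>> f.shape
(3, 3)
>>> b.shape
(7,)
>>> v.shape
(7, 7)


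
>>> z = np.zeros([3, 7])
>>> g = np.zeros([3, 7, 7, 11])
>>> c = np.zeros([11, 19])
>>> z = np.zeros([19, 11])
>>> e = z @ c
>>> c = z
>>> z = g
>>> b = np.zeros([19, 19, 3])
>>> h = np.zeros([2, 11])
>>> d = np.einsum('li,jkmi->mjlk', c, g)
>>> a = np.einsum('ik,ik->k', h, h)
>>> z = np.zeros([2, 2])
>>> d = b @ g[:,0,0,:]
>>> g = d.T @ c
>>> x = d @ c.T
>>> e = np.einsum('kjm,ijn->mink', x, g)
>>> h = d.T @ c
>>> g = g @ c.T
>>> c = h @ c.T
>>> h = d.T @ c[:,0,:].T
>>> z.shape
(2, 2)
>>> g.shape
(11, 19, 19)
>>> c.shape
(11, 19, 19)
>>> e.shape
(19, 11, 11, 19)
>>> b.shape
(19, 19, 3)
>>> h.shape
(11, 19, 11)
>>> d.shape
(19, 19, 11)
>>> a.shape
(11,)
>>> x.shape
(19, 19, 19)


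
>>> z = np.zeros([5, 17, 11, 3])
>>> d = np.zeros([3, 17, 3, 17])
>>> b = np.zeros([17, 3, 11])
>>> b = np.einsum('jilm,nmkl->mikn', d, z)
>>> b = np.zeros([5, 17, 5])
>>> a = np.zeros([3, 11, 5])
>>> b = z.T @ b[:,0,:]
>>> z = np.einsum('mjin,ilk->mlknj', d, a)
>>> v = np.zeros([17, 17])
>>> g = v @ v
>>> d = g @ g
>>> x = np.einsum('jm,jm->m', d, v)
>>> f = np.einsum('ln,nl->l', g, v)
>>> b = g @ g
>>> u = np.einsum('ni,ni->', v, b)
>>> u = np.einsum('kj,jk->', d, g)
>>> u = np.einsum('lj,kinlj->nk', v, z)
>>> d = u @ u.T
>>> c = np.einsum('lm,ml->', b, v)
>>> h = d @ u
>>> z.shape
(3, 11, 5, 17, 17)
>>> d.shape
(5, 5)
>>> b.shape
(17, 17)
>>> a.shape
(3, 11, 5)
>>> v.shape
(17, 17)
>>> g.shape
(17, 17)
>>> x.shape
(17,)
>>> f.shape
(17,)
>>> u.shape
(5, 3)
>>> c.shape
()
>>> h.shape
(5, 3)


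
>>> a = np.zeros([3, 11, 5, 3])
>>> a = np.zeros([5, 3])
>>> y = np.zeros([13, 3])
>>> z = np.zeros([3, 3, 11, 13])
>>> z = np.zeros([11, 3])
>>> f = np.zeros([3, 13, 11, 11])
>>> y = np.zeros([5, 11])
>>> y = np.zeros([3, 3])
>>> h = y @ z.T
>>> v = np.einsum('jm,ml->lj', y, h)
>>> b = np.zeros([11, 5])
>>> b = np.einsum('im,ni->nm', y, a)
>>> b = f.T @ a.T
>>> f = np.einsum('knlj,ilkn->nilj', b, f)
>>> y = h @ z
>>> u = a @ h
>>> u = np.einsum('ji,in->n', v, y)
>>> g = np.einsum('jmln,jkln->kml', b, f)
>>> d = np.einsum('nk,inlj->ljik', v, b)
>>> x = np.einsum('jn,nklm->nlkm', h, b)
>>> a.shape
(5, 3)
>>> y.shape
(3, 3)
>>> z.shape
(11, 3)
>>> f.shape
(11, 3, 13, 5)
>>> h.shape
(3, 11)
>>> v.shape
(11, 3)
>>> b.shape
(11, 11, 13, 5)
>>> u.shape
(3,)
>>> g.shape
(3, 11, 13)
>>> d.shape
(13, 5, 11, 3)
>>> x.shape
(11, 13, 11, 5)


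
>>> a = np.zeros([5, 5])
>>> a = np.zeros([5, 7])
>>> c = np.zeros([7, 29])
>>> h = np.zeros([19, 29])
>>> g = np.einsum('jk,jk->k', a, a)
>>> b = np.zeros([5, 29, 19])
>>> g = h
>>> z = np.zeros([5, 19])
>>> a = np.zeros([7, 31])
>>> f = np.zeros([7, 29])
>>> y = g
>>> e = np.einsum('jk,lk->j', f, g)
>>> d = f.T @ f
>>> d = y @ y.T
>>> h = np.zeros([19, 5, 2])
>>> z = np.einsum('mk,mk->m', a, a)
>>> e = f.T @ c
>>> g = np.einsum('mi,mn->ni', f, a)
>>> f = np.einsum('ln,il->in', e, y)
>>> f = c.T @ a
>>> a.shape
(7, 31)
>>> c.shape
(7, 29)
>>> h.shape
(19, 5, 2)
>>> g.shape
(31, 29)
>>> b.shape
(5, 29, 19)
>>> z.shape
(7,)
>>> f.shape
(29, 31)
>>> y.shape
(19, 29)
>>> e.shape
(29, 29)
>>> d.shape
(19, 19)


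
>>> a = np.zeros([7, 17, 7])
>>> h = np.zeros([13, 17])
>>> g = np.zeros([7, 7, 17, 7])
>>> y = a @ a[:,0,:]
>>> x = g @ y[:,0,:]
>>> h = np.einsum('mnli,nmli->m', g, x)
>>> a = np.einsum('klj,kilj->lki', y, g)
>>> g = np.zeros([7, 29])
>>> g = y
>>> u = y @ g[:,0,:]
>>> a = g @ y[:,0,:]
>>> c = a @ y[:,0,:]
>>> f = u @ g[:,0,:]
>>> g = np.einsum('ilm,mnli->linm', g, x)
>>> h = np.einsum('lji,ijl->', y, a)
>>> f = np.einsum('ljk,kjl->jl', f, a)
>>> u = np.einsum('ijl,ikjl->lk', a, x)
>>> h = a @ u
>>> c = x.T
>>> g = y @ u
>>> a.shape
(7, 17, 7)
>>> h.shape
(7, 17, 7)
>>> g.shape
(7, 17, 7)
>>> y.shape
(7, 17, 7)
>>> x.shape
(7, 7, 17, 7)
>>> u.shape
(7, 7)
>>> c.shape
(7, 17, 7, 7)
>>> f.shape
(17, 7)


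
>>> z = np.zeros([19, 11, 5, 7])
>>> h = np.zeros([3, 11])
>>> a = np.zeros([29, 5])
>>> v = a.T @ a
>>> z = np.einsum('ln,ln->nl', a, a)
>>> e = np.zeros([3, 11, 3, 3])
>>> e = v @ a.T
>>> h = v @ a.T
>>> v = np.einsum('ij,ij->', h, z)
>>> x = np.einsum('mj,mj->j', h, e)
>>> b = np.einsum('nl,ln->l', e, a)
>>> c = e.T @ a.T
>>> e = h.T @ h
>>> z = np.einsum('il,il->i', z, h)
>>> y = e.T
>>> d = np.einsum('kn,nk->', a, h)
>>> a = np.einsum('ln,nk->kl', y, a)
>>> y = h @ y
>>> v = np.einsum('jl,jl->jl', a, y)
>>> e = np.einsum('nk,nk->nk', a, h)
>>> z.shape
(5,)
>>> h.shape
(5, 29)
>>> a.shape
(5, 29)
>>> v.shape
(5, 29)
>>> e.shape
(5, 29)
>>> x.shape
(29,)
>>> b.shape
(29,)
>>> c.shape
(29, 29)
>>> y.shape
(5, 29)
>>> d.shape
()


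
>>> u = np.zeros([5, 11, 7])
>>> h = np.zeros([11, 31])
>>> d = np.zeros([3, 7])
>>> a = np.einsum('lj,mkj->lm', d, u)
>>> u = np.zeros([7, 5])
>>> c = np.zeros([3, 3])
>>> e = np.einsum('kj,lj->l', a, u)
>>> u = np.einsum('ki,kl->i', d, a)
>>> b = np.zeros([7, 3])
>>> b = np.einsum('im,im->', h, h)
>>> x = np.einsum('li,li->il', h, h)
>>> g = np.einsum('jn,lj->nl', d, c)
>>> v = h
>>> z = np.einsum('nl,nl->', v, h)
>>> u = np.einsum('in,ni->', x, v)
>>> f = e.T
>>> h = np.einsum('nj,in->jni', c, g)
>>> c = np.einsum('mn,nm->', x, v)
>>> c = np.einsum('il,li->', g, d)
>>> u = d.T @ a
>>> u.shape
(7, 5)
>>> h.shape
(3, 3, 7)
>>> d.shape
(3, 7)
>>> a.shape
(3, 5)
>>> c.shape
()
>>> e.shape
(7,)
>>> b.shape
()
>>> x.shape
(31, 11)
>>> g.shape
(7, 3)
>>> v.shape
(11, 31)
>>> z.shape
()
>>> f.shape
(7,)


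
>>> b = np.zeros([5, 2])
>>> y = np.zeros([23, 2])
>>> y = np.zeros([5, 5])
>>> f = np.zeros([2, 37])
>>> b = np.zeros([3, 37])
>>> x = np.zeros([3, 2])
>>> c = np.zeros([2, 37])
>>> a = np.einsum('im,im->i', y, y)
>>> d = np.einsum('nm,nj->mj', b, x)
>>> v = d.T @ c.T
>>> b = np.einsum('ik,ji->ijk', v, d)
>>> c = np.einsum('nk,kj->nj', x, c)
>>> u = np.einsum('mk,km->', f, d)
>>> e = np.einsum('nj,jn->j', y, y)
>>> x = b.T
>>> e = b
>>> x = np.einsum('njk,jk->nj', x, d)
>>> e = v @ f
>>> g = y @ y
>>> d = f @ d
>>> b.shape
(2, 37, 2)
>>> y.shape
(5, 5)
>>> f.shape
(2, 37)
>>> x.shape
(2, 37)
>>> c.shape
(3, 37)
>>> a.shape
(5,)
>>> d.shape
(2, 2)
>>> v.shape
(2, 2)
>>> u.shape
()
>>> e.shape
(2, 37)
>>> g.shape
(5, 5)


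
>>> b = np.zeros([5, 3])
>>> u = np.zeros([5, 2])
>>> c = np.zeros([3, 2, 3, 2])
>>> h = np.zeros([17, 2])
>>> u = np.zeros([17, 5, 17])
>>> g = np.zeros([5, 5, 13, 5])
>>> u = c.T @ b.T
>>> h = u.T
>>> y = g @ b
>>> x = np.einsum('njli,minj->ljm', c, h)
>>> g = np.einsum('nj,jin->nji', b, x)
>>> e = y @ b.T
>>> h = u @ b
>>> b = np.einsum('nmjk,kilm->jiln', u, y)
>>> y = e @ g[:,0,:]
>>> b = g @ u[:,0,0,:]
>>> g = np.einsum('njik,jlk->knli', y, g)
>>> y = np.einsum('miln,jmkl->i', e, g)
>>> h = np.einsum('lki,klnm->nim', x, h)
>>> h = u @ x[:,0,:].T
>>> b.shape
(5, 3, 5)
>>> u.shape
(2, 3, 2, 5)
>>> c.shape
(3, 2, 3, 2)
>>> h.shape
(2, 3, 2, 3)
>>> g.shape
(2, 5, 3, 13)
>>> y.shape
(5,)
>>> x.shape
(3, 2, 5)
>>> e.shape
(5, 5, 13, 5)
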